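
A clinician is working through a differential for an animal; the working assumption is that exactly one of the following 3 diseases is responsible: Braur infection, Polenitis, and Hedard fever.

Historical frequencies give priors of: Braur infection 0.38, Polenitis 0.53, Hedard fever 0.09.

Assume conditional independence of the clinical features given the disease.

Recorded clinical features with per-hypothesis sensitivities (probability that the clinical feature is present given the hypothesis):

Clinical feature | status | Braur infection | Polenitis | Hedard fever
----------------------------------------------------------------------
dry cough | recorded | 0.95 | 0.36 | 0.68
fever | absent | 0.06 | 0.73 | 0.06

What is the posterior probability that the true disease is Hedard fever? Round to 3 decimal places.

Multiply each prior by the joint likelihood of the clinical feature pattern (using 1 − P(present | H) for each absent clinical feature):
  Braur infection: 0.38 × 0.95 × (1 − 0.06) = 0.33934
  Polenitis: 0.53 × 0.36 × (1 − 0.73) = 0.051516
  Hedard fever: 0.09 × 0.68 × (1 − 0.06) = 0.057528
The unnormalized weights sum to 0.44838.
P(Hedard fever | evidence) = 0.057528 / 0.44838 ≈ 0.128.

0.128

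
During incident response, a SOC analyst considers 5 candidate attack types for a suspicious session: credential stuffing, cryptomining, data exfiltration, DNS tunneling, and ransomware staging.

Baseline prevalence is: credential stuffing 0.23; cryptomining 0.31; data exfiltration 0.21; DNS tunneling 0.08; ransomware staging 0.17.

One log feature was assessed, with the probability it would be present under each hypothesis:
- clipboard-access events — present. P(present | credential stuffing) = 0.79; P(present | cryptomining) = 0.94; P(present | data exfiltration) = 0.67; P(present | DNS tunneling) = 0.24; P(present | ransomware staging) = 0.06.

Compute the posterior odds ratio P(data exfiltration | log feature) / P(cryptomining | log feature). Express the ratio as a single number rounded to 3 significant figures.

Posterior odds equal prior odds times the likelihood ratio; only the two competing hypotheses matter.
  data exfiltration: 0.21 × 0.67 = 0.1407
  cryptomining: 0.31 × 0.94 = 0.2914
Odds(data exfiltration : cryptomining) = 0.1407 / 0.2914 ≈ 0.483.

0.483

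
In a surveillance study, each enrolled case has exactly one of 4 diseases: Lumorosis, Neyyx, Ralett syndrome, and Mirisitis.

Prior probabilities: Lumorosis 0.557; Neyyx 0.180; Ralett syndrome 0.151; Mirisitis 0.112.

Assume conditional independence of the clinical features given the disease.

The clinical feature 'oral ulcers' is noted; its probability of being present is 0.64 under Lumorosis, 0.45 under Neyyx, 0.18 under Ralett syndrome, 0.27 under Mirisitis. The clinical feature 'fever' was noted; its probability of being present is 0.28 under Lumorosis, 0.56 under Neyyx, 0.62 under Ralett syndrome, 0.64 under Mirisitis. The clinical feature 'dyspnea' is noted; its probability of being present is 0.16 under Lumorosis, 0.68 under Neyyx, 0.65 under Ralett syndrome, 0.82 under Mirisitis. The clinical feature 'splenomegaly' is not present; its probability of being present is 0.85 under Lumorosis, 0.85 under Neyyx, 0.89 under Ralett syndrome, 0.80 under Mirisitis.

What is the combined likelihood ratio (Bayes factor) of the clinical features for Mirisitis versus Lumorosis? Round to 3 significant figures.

6.59

Joint likelihood of the clinical feature pattern under each hypothesis (using 1 − P(present | H) for each absent clinical feature):
  Mirisitis: 0.27 × 0.64 × 0.82 × (1 − 0.80) = 0.028339
  Lumorosis: 0.64 × 0.28 × 0.16 × (1 − 0.85) = 0.0043008
Bayes factor = 0.028339 / 0.0043008 ≈ 6.59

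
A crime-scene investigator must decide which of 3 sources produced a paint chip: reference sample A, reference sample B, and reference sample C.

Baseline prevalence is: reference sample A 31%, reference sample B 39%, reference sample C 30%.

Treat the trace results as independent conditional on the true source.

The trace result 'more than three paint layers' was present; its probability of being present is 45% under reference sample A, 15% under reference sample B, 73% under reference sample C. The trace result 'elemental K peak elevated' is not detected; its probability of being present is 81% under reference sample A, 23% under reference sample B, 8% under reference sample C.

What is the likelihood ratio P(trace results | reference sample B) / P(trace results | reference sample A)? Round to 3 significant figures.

1.35

The Bayes factor is the ratio of the joint likelihoods of the trace result pattern under the two hypotheses (using 1 − P(present | H) for each absent trace result).
  reference sample B: 0.15 × (1 − 0.23) = 0.1155
  reference sample A: 0.45 × (1 − 0.81) = 0.0855
Bayes factor = 0.1155 / 0.0855 ≈ 1.35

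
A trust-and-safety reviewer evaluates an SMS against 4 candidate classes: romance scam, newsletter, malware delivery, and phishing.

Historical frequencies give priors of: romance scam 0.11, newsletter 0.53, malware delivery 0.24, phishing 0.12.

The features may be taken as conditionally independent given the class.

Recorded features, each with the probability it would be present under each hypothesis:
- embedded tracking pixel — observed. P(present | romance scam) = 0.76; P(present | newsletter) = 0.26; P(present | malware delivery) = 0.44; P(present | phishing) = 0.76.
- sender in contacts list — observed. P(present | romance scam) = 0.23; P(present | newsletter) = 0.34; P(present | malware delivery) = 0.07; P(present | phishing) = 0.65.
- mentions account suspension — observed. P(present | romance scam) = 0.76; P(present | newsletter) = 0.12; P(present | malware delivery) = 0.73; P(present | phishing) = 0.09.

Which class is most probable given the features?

romance scam

By Bayes' rule with conditional independence, the unnormalized weight for each hypothesis is prior × ∏ likelihoods:
  romance scam: 0.11 × 0.76 × 0.23 × 0.76 = 0.014613
  newsletter: 0.53 × 0.26 × 0.34 × 0.12 = 0.0056222
  malware delivery: 0.24 × 0.44 × 0.07 × 0.73 = 0.0053962
  phishing: 0.12 × 0.76 × 0.65 × 0.09 = 0.0053352
Marginal likelihood of the evidence = 0.030967.
P(romance scam | evidence) ≈ 0.014613 / 0.030967 ≈ 0.472
P(newsletter | evidence) ≈ 0.0056222 / 0.030967 ≈ 0.182
P(malware delivery | evidence) ≈ 0.0053962 / 0.030967 ≈ 0.174
P(phishing | evidence) ≈ 0.0053352 / 0.030967 ≈ 0.172
The largest is 0.472, so romance scam is most probable.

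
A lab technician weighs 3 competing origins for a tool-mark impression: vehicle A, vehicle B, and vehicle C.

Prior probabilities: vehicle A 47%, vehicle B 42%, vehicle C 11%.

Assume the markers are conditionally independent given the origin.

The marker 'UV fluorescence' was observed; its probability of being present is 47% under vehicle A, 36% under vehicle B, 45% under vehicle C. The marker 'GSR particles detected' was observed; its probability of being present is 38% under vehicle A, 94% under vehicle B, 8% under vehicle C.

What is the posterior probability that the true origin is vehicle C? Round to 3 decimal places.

0.017

For each hypothesis, the unnormalized posterior weight is prior × product of the marker likelihoods:
  vehicle A: 0.47 × 0.47 × 0.38 = 0.083942
  vehicle B: 0.42 × 0.36 × 0.94 = 0.14213
  vehicle C: 0.11 × 0.45 × 0.08 = 0.00396
The unnormalized weights sum to 0.23003.
P(vehicle C | evidence) = 0.00396 / 0.23003 ≈ 0.017.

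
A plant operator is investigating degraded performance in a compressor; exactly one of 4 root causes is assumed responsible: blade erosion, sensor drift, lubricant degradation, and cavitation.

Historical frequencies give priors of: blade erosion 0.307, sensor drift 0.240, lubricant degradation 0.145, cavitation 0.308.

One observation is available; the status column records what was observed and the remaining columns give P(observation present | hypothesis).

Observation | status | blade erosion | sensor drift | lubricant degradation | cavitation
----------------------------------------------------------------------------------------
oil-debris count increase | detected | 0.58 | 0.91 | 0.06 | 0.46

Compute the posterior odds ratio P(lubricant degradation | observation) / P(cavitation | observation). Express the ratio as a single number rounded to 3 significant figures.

Posterior odds equal prior odds times the likelihood ratio; only the two competing hypotheses matter.
  lubricant degradation: 0.145 × 0.06 = 0.0087
  cavitation: 0.308 × 0.46 = 0.14168
Posterior odds = 0.0087 / 0.14168 ≈ 0.0614.

0.0614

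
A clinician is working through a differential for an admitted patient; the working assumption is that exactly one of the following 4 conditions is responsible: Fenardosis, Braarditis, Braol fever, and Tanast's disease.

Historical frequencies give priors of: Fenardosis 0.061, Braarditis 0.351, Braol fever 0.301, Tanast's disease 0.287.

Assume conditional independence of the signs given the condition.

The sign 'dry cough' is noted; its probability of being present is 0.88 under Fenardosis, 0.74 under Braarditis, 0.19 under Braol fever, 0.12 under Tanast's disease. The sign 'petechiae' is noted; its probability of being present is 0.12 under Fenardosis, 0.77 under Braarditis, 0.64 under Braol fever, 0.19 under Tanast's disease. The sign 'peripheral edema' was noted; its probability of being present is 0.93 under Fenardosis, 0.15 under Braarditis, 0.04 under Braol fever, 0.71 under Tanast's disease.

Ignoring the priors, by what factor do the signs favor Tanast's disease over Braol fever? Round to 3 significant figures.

Take the product of per-sign likelihoods under each hypothesis, then divide.
  Tanast's disease: 0.12 × 0.19 × 0.71 = 0.016188
  Braol fever: 0.19 × 0.64 × 0.04 = 0.004864
Bayes factor = 0.016188 / 0.004864 ≈ 3.33

3.33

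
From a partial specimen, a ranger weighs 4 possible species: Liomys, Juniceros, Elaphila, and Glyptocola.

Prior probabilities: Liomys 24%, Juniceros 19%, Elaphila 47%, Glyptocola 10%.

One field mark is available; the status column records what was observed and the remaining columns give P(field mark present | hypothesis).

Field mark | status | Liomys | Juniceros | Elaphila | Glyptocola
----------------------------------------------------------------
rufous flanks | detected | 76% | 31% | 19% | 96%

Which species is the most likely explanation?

Liomys

For each hypothesis, the unnormalized posterior weight is prior × likelihood:
  Liomys: 0.24 × 0.76 = 0.1824
  Juniceros: 0.19 × 0.31 = 0.0589
  Elaphila: 0.47 × 0.19 = 0.0893
  Glyptocola: 0.10 × 0.96 = 0.096
Marginal likelihood of the evidence = 0.4266.
P(Liomys | evidence) ≈ 0.1824 / 0.4266 ≈ 0.428
P(Juniceros | evidence) ≈ 0.0589 / 0.4266 ≈ 0.138
P(Elaphila | evidence) ≈ 0.0893 / 0.4266 ≈ 0.209
P(Glyptocola | evidence) ≈ 0.096 / 0.4266 ≈ 0.225
The largest is 0.428, so Liomys is most probable.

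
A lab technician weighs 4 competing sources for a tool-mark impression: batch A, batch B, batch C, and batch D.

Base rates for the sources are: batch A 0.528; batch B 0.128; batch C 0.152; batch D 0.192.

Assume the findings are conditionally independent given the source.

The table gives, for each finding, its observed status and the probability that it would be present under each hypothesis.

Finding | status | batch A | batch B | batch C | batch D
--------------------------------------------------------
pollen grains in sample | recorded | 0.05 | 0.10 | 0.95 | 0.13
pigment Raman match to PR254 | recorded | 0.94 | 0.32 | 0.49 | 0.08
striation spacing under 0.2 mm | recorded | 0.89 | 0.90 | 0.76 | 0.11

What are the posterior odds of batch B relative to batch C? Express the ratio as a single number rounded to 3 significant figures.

0.0686

Unnormalized posterior weight (prior times the finding likelihoods) for each of the two hypotheses:
  batch B: 0.128 × 0.10 × 0.32 × 0.90 = 0.0036864
  batch C: 0.152 × 0.95 × 0.49 × 0.76 = 0.053775
Posterior odds = 0.0036864 / 0.053775 ≈ 0.0686.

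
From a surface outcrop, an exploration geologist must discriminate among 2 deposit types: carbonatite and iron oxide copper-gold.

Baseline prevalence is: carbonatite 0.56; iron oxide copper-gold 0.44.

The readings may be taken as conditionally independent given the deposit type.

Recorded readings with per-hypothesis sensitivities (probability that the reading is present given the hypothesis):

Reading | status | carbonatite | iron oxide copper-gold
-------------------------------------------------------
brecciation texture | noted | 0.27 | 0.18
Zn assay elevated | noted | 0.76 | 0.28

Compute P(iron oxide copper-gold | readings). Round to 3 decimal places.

0.162

Multiply each prior by the joint likelihood of the reading pattern:
  carbonatite: 0.56 × 0.27 × 0.76 = 0.11491
  iron oxide copper-gold: 0.44 × 0.18 × 0.28 = 0.022176
Normalizing constant Z = 0.11491 + 0.022176 = 0.13709.
P(iron oxide copper-gold | evidence) = 0.022176 / 0.13709 ≈ 0.162.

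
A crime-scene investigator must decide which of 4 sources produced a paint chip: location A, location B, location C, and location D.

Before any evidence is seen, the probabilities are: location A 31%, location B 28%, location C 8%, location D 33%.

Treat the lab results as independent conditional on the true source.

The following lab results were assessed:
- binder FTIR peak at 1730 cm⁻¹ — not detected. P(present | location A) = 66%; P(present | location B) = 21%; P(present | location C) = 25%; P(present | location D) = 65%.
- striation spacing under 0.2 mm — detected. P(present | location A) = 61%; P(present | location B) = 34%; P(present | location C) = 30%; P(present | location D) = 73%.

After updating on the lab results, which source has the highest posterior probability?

For each hypothesis, the unnormalized posterior weight is prior × product of the lab result likelihoods (using 1 − P(present | H) for each absent lab result):
  location A: 0.31 × (1 − 0.66) × 0.61 = 0.064294
  location B: 0.28 × (1 − 0.21) × 0.34 = 0.075208
  location C: 0.08 × (1 − 0.25) × 0.30 = 0.018
  location D: 0.33 × (1 − 0.65) × 0.73 = 0.084315
Marginal likelihood of the evidence = 0.24182.
P(location A | evidence) ≈ 0.064294 / 0.24182 ≈ 0.266
P(location B | evidence) ≈ 0.075208 / 0.24182 ≈ 0.311
P(location C | evidence) ≈ 0.018 / 0.24182 ≈ 0.074
P(location D | evidence) ≈ 0.084315 / 0.24182 ≈ 0.349
The largest is 0.349, so location D is most probable.

location D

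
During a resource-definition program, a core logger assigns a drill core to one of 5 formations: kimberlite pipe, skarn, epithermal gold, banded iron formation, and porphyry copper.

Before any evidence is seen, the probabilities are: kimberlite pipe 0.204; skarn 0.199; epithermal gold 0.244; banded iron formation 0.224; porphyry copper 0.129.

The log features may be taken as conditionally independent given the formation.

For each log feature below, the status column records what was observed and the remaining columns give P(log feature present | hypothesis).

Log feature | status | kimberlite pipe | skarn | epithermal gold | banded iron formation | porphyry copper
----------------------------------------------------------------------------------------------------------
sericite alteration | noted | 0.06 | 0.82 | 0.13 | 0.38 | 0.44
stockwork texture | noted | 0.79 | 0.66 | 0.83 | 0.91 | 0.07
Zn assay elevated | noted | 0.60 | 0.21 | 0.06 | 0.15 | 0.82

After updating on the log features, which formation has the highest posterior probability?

For each hypothesis, the unnormalized posterior weight is prior × product of the log feature likelihoods:
  kimberlite pipe: 0.204 × 0.06 × 0.79 × 0.60 = 0.0058018
  skarn: 0.199 × 0.82 × 0.66 × 0.21 = 0.022617
  epithermal gold: 0.244 × 0.13 × 0.83 × 0.06 = 0.0015797
  banded iron formation: 0.224 × 0.38 × 0.91 × 0.15 = 0.011619
  porphyry copper: 0.129 × 0.44 × 0.07 × 0.82 = 0.003258
The unnormalized weights sum to 0.044875.
P(kimberlite pipe | evidence) ≈ 0.0058018 / 0.044875 ≈ 0.129
P(skarn | evidence) ≈ 0.022617 / 0.044875 ≈ 0.504
P(epithermal gold | evidence) ≈ 0.0015797 / 0.044875 ≈ 0.035
P(banded iron formation | evidence) ≈ 0.011619 / 0.044875 ≈ 0.259
P(porphyry copper | evidence) ≈ 0.003258 / 0.044875 ≈ 0.073
The largest is 0.504, so skarn is most probable.

skarn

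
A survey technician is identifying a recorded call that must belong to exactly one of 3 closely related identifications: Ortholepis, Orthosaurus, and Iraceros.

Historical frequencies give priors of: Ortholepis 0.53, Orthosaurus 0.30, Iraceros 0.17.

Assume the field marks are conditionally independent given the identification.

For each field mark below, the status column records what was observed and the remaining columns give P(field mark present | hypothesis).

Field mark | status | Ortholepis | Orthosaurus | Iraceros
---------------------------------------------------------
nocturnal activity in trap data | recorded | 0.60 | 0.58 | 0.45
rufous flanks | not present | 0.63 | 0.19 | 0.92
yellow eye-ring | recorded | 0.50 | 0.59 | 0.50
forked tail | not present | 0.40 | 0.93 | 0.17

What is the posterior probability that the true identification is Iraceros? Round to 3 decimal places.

For each hypothesis, the unnormalized posterior weight is prior × product of the field mark likelihoods (using 1 − P(present | H) for each absent field mark):
  Ortholepis: 0.53 × 0.60 × (1 − 0.63) × 0.50 × (1 − 0.40) = 0.035298
  Orthosaurus: 0.30 × 0.58 × (1 − 0.19) × 0.59 × (1 − 0.93) = 0.0058208
  Iraceros: 0.17 × 0.45 × (1 − 0.92) × 0.50 × (1 − 0.17) = 0.0025398
The unnormalized weights sum to 0.043659.
P(Iraceros | evidence) = 0.0025398 / 0.043659 ≈ 0.058.

0.058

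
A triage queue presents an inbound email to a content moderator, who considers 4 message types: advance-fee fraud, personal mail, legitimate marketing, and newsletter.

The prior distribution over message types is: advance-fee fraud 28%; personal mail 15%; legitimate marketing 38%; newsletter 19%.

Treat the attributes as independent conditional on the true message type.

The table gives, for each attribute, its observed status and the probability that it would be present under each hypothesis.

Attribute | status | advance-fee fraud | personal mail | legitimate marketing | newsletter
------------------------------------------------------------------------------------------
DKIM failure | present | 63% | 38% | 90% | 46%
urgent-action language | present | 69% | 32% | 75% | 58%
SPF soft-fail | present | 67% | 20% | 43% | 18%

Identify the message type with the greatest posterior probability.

Multiply each prior by the joint likelihood of the attribute pattern:
  advance-fee fraud: 0.28 × 0.63 × 0.69 × 0.67 = 0.08155
  personal mail: 0.15 × 0.38 × 0.32 × 0.20 = 0.003648
  legitimate marketing: 0.38 × 0.90 × 0.75 × 0.43 = 0.1103
  newsletter: 0.19 × 0.46 × 0.58 × 0.18 = 0.0091246
Normalizing constant Z = 0.08155 + 0.003648 + 0.1103 + 0.0091246 = 0.20462.
P(advance-fee fraud | evidence) ≈ 0.08155 / 0.20462 ≈ 0.399
P(personal mail | evidence) ≈ 0.003648 / 0.20462 ≈ 0.018
P(legitimate marketing | evidence) ≈ 0.1103 / 0.20462 ≈ 0.539
P(newsletter | evidence) ≈ 0.0091246 / 0.20462 ≈ 0.045
The largest is 0.539, so legitimate marketing is most probable.

legitimate marketing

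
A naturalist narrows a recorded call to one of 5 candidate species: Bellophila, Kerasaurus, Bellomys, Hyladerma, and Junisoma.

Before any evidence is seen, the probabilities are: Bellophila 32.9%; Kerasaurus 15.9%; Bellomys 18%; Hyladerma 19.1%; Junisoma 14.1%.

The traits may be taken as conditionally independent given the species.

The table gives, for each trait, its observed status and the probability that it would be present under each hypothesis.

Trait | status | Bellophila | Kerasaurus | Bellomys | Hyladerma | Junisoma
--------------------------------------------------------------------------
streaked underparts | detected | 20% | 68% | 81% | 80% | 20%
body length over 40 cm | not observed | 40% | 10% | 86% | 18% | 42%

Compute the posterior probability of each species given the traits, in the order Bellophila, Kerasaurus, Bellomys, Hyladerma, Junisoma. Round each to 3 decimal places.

0.132, 0.326, 0.068, 0.419, 0.055

For each hypothesis, the unnormalized posterior weight is prior × product of the trait likelihoods (using 1 − P(present | H) for each absent trait):
  Bellophila: 0.329 × 0.20 × (1 − 0.40) = 0.03948
  Kerasaurus: 0.159 × 0.68 × (1 − 0.10) = 0.097308
  Bellomys: 0.180 × 0.81 × (1 − 0.86) = 0.020412
  Hyladerma: 0.191 × 0.80 × (1 − 0.18) = 0.1253
  Junisoma: 0.141 × 0.20 × (1 − 0.42) = 0.016356
Marginal likelihood of the evidence = 0.29885.
P(Bellophila | evidence) = 0.03948 / 0.29885 ≈ 0.132
P(Kerasaurus | evidence) = 0.097308 / 0.29885 ≈ 0.326
P(Bellomys | evidence) = 0.020412 / 0.29885 ≈ 0.068
P(Hyladerma | evidence) = 0.1253 / 0.29885 ≈ 0.419
P(Junisoma | evidence) = 0.016356 / 0.29885 ≈ 0.055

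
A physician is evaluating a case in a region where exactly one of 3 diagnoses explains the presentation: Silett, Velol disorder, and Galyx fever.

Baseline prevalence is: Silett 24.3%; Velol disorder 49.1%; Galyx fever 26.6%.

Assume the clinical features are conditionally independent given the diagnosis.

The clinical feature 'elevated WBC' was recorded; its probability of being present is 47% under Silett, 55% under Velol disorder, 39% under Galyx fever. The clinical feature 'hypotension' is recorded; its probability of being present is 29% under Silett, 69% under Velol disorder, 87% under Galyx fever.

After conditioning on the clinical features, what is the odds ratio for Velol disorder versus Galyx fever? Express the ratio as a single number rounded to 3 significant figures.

2.06

The normalizing constant cancels in an odds ratio, so compute prior × likelihood for the two hypotheses only:
  Velol disorder: 0.491 × 0.55 × 0.69 = 0.18633
  Galyx fever: 0.266 × 0.39 × 0.87 = 0.090254
Odds(Velol disorder : Galyx fever) = 0.18633 / 0.090254 ≈ 2.06.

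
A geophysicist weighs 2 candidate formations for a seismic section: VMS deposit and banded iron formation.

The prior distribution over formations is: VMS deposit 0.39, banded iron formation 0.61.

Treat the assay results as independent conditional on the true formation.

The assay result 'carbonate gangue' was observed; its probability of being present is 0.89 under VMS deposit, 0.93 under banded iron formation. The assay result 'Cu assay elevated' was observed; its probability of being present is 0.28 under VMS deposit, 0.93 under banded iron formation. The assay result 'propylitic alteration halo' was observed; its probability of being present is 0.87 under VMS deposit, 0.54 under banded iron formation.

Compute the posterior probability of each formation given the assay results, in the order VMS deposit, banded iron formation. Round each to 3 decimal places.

Multiply each prior by the joint likelihood of the assay result pattern:
  VMS deposit: 0.39 × 0.89 × 0.28 × 0.87 = 0.084554
  banded iron formation: 0.61 × 0.93 × 0.93 × 0.54 = 0.2849
Normalizing constant Z = 0.084554 + 0.2849 = 0.36945.
P(VMS deposit | evidence) = 0.084554 / 0.36945 ≈ 0.229
P(banded iron formation | evidence) = 0.2849 / 0.36945 ≈ 0.771

0.229, 0.771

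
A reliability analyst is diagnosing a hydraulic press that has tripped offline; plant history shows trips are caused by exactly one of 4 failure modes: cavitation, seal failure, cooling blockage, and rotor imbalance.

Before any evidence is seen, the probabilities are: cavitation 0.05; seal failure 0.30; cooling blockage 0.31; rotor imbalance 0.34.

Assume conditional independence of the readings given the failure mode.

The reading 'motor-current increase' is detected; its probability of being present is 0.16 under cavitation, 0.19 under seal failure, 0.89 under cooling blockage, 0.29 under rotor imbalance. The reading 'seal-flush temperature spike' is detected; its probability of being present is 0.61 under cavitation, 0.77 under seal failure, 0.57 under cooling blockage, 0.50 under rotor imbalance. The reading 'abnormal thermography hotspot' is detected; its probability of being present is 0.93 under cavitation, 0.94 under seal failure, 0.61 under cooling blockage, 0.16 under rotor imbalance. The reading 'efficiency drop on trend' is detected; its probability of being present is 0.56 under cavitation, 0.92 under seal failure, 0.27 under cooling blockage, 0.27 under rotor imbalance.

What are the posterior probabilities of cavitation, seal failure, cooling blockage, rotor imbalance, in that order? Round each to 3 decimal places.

0.037, 0.554, 0.378, 0.031

For each hypothesis, the unnormalized posterior weight is prior × product of the reading likelihoods:
  cavitation: 0.05 × 0.16 × 0.61 × 0.93 × 0.56 = 0.0025415
  seal failure: 0.30 × 0.19 × 0.77 × 0.94 × 0.92 = 0.037956
  cooling blockage: 0.31 × 0.89 × 0.57 × 0.61 × 0.27 = 0.025901
  rotor imbalance: 0.34 × 0.29 × 0.50 × 0.16 × 0.27 = 0.0021298
The unnormalized weights sum to 0.068529.
P(cavitation | evidence) = 0.0025415 / 0.068529 ≈ 0.037
P(seal failure | evidence) = 0.037956 / 0.068529 ≈ 0.554
P(cooling blockage | evidence) = 0.025901 / 0.068529 ≈ 0.378
P(rotor imbalance | evidence) = 0.0021298 / 0.068529 ≈ 0.031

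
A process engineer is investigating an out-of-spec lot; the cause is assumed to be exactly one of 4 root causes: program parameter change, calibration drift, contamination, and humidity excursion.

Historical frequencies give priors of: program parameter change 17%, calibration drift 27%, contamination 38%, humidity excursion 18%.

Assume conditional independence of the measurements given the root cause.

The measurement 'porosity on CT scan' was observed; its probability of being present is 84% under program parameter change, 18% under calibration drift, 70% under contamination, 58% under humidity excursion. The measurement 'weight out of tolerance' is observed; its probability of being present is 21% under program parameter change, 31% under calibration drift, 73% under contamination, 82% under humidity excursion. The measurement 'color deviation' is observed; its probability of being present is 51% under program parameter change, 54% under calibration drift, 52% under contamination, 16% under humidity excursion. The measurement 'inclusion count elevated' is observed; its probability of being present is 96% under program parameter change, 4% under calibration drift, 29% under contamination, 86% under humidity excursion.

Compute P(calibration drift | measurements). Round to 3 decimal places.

By Bayes' rule with conditional independence, the unnormalized weight for each hypothesis is prior × ∏ likelihoods:
  program parameter change: 0.17 × 0.84 × 0.21 × 0.51 × 0.96 = 0.014682
  calibration drift: 0.27 × 0.18 × 0.31 × 0.54 × 0.04 = 0.00032543
  contamination: 0.38 × 0.70 × 0.73 × 0.52 × 0.29 = 0.029282
  humidity excursion: 0.18 × 0.58 × 0.82 × 0.16 × 0.86 = 0.01178
The unnormalized weights sum to 0.05607.
P(calibration drift | evidence) = 0.00032543 / 0.05607 ≈ 0.006.

0.006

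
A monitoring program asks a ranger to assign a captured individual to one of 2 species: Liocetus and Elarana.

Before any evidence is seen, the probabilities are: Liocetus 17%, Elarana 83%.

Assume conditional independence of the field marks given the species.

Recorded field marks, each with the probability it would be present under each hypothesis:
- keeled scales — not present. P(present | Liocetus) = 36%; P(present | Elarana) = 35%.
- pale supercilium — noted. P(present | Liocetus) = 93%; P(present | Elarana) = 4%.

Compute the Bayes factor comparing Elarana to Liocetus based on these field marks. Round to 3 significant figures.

The Bayes factor is the ratio of the joint likelihoods of the field mark pattern under the two hypotheses (using 1 − P(present | H) for each absent field mark).
  Elarana: (1 − 0.35) × 0.04 = 0.026
  Liocetus: (1 − 0.36) × 0.93 = 0.5952
Bayes factor = 0.026 / 0.5952 ≈ 0.0437

0.0437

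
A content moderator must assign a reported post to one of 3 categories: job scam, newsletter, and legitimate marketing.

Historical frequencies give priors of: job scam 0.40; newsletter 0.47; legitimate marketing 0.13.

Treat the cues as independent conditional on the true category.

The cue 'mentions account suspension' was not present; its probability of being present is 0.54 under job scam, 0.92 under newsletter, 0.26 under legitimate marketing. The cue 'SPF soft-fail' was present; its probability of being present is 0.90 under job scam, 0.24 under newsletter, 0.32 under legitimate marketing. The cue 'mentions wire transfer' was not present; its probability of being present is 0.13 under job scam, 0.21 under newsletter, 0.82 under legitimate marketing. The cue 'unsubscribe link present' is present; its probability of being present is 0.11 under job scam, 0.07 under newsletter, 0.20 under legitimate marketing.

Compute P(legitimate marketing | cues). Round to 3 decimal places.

By Bayes' rule with conditional independence, the unnormalized weight for each hypothesis is prior × ∏ likelihoods (using 1 − P(present | H) for each absent cue):
  job scam: 0.40 × (1 − 0.54) × 0.90 × (1 − 0.13) × 0.11 = 0.015848
  newsletter: 0.47 × (1 − 0.92) × 0.24 × (1 − 0.21) × 0.07 = 0.00049903
  legitimate marketing: 0.13 × (1 − 0.26) × 0.32 × (1 − 0.82) × 0.20 = 0.0011082
The unnormalized weights sum to 0.017455.
P(legitimate marketing | evidence) = 0.0011082 / 0.017455 ≈ 0.063.

0.063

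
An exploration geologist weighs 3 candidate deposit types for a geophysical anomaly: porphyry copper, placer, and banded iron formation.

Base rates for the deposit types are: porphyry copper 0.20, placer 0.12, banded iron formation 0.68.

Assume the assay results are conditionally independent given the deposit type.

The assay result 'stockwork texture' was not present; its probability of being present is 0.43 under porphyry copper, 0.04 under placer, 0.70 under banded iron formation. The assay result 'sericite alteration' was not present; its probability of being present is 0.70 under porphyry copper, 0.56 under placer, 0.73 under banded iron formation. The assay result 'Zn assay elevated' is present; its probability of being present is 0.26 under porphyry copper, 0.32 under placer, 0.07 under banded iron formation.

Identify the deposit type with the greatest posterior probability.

For each hypothesis, the unnormalized posterior weight is prior × product of the assay result likelihoods (using 1 − P(present | H) for each absent assay result):
  porphyry copper: 0.20 × (1 − 0.43) × (1 − 0.70) × 0.26 = 0.008892
  placer: 0.12 × (1 − 0.04) × (1 − 0.56) × 0.32 = 0.01622
  banded iron formation: 0.68 × (1 − 0.70) × (1 − 0.73) × 0.07 = 0.0038556
The unnormalized weights sum to 0.028968.
P(porphyry copper | evidence) ≈ 0.008892 / 0.028968 ≈ 0.307
P(placer | evidence) ≈ 0.01622 / 0.028968 ≈ 0.560
P(banded iron formation | evidence) ≈ 0.0038556 / 0.028968 ≈ 0.133
The largest is 0.560, so placer is most probable.

placer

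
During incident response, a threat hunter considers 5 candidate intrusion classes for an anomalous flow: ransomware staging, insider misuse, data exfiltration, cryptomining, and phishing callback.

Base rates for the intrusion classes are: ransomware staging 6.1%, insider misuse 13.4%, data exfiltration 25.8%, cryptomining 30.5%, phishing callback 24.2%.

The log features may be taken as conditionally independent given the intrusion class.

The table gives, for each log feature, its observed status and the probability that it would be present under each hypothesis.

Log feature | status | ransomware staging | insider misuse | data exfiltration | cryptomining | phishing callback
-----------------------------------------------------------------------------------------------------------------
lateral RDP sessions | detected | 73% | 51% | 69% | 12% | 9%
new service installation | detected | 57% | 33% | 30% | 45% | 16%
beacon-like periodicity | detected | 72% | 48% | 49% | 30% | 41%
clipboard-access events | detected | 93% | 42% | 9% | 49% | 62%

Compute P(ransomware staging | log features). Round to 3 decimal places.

Multiply each prior by the joint likelihood of the log feature pattern:
  ransomware staging: 0.061 × 0.73 × 0.57 × 0.72 × 0.93 = 0.016996
  insider misuse: 0.134 × 0.51 × 0.33 × 0.48 × 0.42 = 0.0045465
  data exfiltration: 0.258 × 0.69 × 0.30 × 0.49 × 0.09 = 0.0023552
  cryptomining: 0.305 × 0.12 × 0.45 × 0.30 × 0.49 = 0.0024211
  phishing callback: 0.242 × 0.09 × 0.16 × 0.41 × 0.62 = 0.00088584
Marginal likelihood of the evidence = 0.027205.
P(ransomware staging | evidence) = 0.016996 / 0.027205 ≈ 0.625.

0.625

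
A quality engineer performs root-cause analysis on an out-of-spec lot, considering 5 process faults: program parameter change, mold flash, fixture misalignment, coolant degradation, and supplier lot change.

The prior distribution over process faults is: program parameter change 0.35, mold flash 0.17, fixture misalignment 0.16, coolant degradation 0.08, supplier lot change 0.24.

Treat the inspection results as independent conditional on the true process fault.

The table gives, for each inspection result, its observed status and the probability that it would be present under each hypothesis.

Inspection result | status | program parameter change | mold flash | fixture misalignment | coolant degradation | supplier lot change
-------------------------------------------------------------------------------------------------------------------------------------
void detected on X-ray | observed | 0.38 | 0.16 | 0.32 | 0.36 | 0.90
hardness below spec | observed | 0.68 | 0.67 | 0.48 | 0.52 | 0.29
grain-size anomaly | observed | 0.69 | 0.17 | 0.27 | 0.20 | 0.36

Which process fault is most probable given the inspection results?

program parameter change

By Bayes' rule with conditional independence, the unnormalized weight for each hypothesis is prior × ∏ likelihoods:
  program parameter change: 0.35 × 0.38 × 0.68 × 0.69 = 0.062404
  mold flash: 0.17 × 0.16 × 0.67 × 0.17 = 0.0030981
  fixture misalignment: 0.16 × 0.32 × 0.48 × 0.27 = 0.0066355
  coolant degradation: 0.08 × 0.36 × 0.52 × 0.20 = 0.0029952
  supplier lot change: 0.24 × 0.90 × 0.29 × 0.36 = 0.02255
Marginal likelihood of the evidence = 0.097683.
P(program parameter change | evidence) ≈ 0.062404 / 0.097683 ≈ 0.639
P(mold flash | evidence) ≈ 0.0030981 / 0.097683 ≈ 0.032
P(fixture misalignment | evidence) ≈ 0.0066355 / 0.097683 ≈ 0.068
P(coolant degradation | evidence) ≈ 0.0029952 / 0.097683 ≈ 0.031
P(supplier lot change | evidence) ≈ 0.02255 / 0.097683 ≈ 0.231
The largest is 0.639, so program parameter change is most probable.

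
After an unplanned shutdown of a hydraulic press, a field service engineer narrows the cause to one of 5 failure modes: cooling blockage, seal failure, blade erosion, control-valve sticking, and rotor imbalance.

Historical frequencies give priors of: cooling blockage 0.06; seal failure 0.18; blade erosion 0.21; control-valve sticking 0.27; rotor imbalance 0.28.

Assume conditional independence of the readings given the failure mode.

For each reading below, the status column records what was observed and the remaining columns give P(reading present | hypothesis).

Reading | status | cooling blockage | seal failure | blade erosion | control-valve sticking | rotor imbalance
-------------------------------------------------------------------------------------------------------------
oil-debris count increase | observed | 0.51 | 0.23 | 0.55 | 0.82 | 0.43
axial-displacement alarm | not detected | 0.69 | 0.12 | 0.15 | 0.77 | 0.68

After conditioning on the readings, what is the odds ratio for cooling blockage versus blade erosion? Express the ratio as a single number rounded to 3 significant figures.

Posterior odds equal prior odds times the likelihood ratio; only the two competing hypotheses matter (using 1 − P(present | H) for each absent reading).
  cooling blockage: 0.06 × 0.51 × (1 − 0.69) = 0.009486
  blade erosion: 0.21 × 0.55 × (1 − 0.15) = 0.098175
Odds(cooling blockage : blade erosion) = 0.009486 / 0.098175 ≈ 0.0966.

0.0966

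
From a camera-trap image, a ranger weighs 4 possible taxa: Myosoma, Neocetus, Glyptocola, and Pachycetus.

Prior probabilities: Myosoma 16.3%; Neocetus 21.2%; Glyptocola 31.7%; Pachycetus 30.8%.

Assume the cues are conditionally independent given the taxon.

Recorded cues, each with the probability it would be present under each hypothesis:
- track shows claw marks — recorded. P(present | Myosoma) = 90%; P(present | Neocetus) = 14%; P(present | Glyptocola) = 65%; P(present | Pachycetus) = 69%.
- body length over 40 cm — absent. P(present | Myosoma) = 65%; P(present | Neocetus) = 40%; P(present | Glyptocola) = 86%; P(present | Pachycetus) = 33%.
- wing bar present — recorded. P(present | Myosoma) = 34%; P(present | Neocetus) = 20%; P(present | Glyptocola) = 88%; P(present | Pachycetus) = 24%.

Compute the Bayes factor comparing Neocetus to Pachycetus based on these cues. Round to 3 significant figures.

Joint likelihood of the cue pattern under each hypothesis (using 1 − P(present | H) for each absent cue):
  Neocetus: 0.14 × (1 − 0.40) × 0.20 = 0.0168
  Pachycetus: 0.69 × (1 − 0.33) × 0.24 = 0.11095
Bayes factor = 0.0168 / 0.11095 ≈ 0.151

0.151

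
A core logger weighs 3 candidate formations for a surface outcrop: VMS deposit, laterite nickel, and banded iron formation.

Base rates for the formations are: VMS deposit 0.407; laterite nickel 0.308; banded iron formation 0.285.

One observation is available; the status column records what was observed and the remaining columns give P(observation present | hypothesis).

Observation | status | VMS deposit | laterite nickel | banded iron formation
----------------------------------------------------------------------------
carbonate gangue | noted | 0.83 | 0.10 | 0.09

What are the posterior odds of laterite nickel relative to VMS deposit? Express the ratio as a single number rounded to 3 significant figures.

0.0912

Posterior odds equal prior odds times the likelihood ratio; only the two competing hypotheses matter.
  laterite nickel: 0.308 × 0.10 = 0.0308
  VMS deposit: 0.407 × 0.83 = 0.33781
Odds(laterite nickel : VMS deposit) = 0.0308 / 0.33781 ≈ 0.0912.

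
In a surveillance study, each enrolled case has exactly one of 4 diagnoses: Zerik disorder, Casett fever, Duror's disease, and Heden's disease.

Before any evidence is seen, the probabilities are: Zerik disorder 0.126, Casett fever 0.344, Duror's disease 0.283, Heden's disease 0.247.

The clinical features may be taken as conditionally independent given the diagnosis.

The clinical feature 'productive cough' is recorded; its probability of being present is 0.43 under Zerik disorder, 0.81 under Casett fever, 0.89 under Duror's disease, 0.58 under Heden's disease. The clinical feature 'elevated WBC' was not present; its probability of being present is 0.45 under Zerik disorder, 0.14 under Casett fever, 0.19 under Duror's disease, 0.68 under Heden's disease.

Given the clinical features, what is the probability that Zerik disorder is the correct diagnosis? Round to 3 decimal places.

0.057

Multiply each prior by the joint likelihood of the clinical feature pattern (using 1 − P(present | H) for each absent clinical feature):
  Zerik disorder: 0.126 × 0.43 × (1 − 0.45) = 0.029799
  Casett fever: 0.344 × 0.81 × (1 − 0.14) = 0.23963
  Duror's disease: 0.283 × 0.89 × (1 − 0.19) = 0.20401
  Heden's disease: 0.247 × 0.58 × (1 − 0.68) = 0.045843
Marginal likelihood of the evidence = 0.51929.
P(Zerik disorder | evidence) = 0.029799 / 0.51929 ≈ 0.057.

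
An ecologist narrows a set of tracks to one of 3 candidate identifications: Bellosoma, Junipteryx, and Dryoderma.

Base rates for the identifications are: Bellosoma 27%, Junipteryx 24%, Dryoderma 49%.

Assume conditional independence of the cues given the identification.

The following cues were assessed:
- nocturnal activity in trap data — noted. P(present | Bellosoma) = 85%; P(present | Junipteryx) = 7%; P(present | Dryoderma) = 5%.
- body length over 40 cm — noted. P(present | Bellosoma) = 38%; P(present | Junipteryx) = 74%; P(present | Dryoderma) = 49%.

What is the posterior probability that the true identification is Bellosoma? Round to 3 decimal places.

Multiply each prior by the joint likelihood of the cue pattern:
  Bellosoma: 0.27 × 0.85 × 0.38 = 0.08721
  Junipteryx: 0.24 × 0.07 × 0.74 = 0.012432
  Dryoderma: 0.49 × 0.05 × 0.49 = 0.012005
Normalizing constant Z = 0.08721 + 0.012432 + 0.012005 = 0.11165.
P(Bellosoma | evidence) = 0.08721 / 0.11165 ≈ 0.781.

0.781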